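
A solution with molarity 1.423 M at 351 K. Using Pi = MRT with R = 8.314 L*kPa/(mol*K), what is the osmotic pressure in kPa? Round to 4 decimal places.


Osmotic pressure (van't Hoff): Pi = M*R*T.
RT = 8.314 * 351 = 2918.214
Pi = 1.423 * 2918.214
Pi = 4152.618522 kPa, rounded to 4 dp:

4152.6185 kPa


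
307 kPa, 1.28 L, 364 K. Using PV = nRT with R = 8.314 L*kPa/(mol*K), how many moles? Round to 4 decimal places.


PV = nRT, solve for n = PV / (RT).
PV = 307 * 1.28 = 392.96
RT = 8.314 * 364 = 3026.296
n = 392.96 / 3026.296
n = 0.1298485 mol, rounded to 4 dp:

0.1298 mol


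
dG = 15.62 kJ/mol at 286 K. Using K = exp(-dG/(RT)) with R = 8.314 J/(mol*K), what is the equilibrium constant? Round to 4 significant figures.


dG is in kJ/mol; multiply by 1000 to match R in J/(mol*K).
RT = 8.314 * 286 = 2377.804 J/mol
exponent = -dG*1000 / (RT) = -(15.62*1000) / 2377.804 = -6.56908643
K = exp(-6.56908643)
K = 0.0014030786, rounded to 4 significant figures:

0.001403


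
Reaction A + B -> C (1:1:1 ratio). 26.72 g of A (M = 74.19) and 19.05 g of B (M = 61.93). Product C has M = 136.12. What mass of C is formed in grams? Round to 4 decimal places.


Find moles of each reactant; the smaller value is the limiting reagent in a 1:1:1 reaction, so moles_C equals moles of the limiter.
n_A = mass_A / M_A = 26.72 / 74.19 = 0.360156 mol
n_B = mass_B / M_B = 19.05 / 61.93 = 0.307605 mol
Limiting reagent: B (smaller), n_limiting = 0.307605 mol
mass_C = n_limiting * M_C = 0.307605 * 136.12
mass_C = 41.8711926 g, rounded to 4 dp:

41.8712 g


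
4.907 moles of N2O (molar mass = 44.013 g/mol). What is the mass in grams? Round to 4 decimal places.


mass = n * M
mass = 4.907 * 44.013
mass = 215.971791 g, rounded to 4 dp:

215.9718 g


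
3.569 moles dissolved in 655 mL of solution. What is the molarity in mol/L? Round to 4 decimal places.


Convert volume to liters: V_L = V_mL / 1000.
V_L = 655 / 1000 = 0.655 L
M = n / V_L = 3.569 / 0.655
M = 5.44885496 mol/L, rounded to 4 dp:

5.4489 mol/L


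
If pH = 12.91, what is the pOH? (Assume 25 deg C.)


At 25 deg C, pH + pOH = 14.
pOH = 14 - pH = 14 - 12.91
pOH = 1.09:

1.09


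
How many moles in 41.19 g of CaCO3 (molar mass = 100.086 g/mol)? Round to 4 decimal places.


n = mass / M
n = 41.19 / 100.086
n = 0.41154607 mol, rounded to 4 dp:

0.4115 mol


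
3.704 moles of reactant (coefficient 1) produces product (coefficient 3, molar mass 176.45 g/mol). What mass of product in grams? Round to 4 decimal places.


Use the coefficient ratio to convert reactant moles to product moles, then multiply by the product's molar mass.
moles_P = moles_R * (coeff_P / coeff_R) = 3.704 * (3/1) = 11.112
mass_P = moles_P * M_P = 11.112 * 176.45
mass_P = 1960.7124 g, rounded to 4 dp:

1960.7124 g


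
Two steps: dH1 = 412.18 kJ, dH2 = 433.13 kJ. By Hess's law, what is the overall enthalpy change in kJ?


Hess's law: enthalpy is a state function, so add the step enthalpies.
dH_total = dH1 + dH2 = 412.18 + (433.13)
dH_total = 845.31 kJ:

845.31 kJ


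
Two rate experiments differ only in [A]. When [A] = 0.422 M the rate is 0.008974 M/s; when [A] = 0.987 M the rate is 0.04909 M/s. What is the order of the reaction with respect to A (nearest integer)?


Rate is proportional to [A]^n, so rate2/rate1 = ([A]2/[A]1)^n. Take logs to solve for n.
rate2/rate1 = 0.04909 / 0.008974 = 5.4702
[A]2/[A]1 = 0.987 / 0.422 = 2.3389
n = ln(5.4702) / ln(2.3389) = 2.0
Nearest integer order:

2


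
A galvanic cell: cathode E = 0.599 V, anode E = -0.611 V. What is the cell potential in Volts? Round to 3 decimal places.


Standard cell potential: E_cell = E_cathode - E_anode.
E_cell = 0.599 - (-0.611)
E_cell = 1.21 V, rounded to 3 dp:

1.210 V


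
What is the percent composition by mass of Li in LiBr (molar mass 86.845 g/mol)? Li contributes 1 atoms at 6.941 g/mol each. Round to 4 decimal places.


pct = 100 * (n_elem * M_elem) / M_total
mass_contribution = 1 * 6.941 = 6.941 g/mol
pct = 100 * 6.941 / 86.845
pct = 7.99240025 %, rounded to 4 dp:

7.9924 %


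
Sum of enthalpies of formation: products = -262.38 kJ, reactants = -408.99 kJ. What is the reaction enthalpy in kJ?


dH_rxn = sum(dH_f products) - sum(dH_f reactants)
dH_rxn = -262.38 - (-408.99)
dH_rxn = 146.61 kJ:

146.61 kJ


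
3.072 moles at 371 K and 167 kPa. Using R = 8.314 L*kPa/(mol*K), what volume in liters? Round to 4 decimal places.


PV = nRT, solve for V = nRT / P.
nRT = 3.072 * 8.314 * 371 = 9475.5656
V = 9475.5656 / 167
V = 56.73991377 L, rounded to 4 dp:

56.7399 L


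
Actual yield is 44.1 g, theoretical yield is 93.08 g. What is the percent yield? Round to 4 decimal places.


% yield = 100 * actual / theoretical
% yield = 100 * 44.1 / 93.08
% yield = 47.37859905 %, rounded to 4 dp:

47.3786 %


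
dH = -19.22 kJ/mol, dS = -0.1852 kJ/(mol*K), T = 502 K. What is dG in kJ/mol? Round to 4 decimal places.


Gibbs: dG = dH - T*dS (consistent units, dS already in kJ/(mol*K)).
T*dS = 502 * -0.1852 = -92.9704
dG = -19.22 - (-92.9704)
dG = 73.7504 kJ/mol, rounded to 4 dp:

73.7504 kJ/mol


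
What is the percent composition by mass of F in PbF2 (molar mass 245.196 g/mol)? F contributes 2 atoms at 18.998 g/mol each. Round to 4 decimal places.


pct = 100 * (n_elem * M_elem) / M_total
mass_contribution = 2 * 18.998 = 37.996 g/mol
pct = 100 * 37.996 / 245.196
pct = 15.49617449 %, rounded to 4 dp:

15.4962 %


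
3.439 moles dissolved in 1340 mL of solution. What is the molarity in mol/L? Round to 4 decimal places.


Convert volume to liters: V_L = V_mL / 1000.
V_L = 1340 / 1000 = 1.34 L
M = n / V_L = 3.439 / 1.34
M = 2.56641791 mol/L, rounded to 4 dp:

2.5664 mol/L


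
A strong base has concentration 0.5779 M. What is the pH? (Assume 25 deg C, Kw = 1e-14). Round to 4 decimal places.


A strong base dissociates completely, so [OH-] equals the given concentration.
pOH = -log10([OH-]) = -log10(0.5779) = 0.238147
pH = 14 - pOH = 14 - 0.238147
pH = 13.761853, rounded to 4 dp:

13.7619


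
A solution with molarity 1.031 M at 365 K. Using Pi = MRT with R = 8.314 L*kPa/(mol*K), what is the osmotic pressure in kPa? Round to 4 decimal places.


Osmotic pressure (van't Hoff): Pi = M*R*T.
RT = 8.314 * 365 = 3034.61
Pi = 1.031 * 3034.61
Pi = 3128.68291 kPa, rounded to 4 dp:

3128.6829 kPa


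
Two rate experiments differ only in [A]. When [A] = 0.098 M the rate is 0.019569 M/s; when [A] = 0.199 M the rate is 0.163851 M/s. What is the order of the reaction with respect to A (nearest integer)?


Rate is proportional to [A]^n, so rate2/rate1 = ([A]2/[A]1)^n. Take logs to solve for n.
rate2/rate1 = 0.163851 / 0.019569 = 8.373
[A]2/[A]1 = 0.199 / 0.098 = 2.0306
n = ln(8.373) / ln(2.0306) = 3.0
Nearest integer order:

3


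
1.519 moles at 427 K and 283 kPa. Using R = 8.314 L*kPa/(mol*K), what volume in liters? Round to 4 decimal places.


PV = nRT, solve for V = nRT / P.
nRT = 1.519 * 8.314 * 427 = 5392.5685
V = 5392.5685 / 283
V = 19.05501237 L, rounded to 4 dp:

19.0550 L


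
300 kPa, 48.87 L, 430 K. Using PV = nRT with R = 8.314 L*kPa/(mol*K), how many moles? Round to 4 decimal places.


PV = nRT, solve for n = PV / (RT).
PV = 300 * 48.87 = 14661.0
RT = 8.314 * 430 = 3575.02
n = 14661.0 / 3575.02
n = 4.10095608 mol, rounded to 4 dp:

4.1010 mol


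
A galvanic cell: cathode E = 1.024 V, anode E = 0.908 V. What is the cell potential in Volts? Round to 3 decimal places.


Standard cell potential: E_cell = E_cathode - E_anode.
E_cell = 1.024 - (0.908)
E_cell = 0.116 V, rounded to 3 dp:

0.116 V


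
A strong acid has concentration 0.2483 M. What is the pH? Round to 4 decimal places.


A strong acid dissociates completely, so [H+] equals the given concentration.
pH = -log10([H+]) = -log10(0.2483)
pH = 0.60502328, rounded to 4 dp:

0.6050


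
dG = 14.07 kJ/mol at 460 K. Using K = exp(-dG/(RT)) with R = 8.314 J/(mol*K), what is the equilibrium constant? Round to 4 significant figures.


dG is in kJ/mol; multiply by 1000 to match R in J/(mol*K).
RT = 8.314 * 460 = 3824.44 J/mol
exponent = -dG*1000 / (RT) = -(14.07*1000) / 3824.44 = -3.67896999
K = exp(-3.67896999)
K = 0.025248968, rounded to 4 significant figures:

0.02525


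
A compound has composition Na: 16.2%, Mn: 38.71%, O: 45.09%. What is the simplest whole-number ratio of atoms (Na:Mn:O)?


Assume 100 g of compound, divide each mass% by atomic mass to get moles, then normalize by the smallest to get a raw atom ratio.
Moles per 100 g: Na: 16.2/22.99 = 0.7047, Mn: 38.71/54.938 = 0.7046, O: 45.09/15.999 = 2.8183
Raw ratio (divide by min = 0.7046): Na: 1.0, Mn: 1.0, O: 4.0
Multiply by 1 to clear fractions: Na: 1.0 ~= 1, Mn: 1.0 ~= 1, O: 4.0 ~= 4
Reduce by GCD to get the simplest whole-number ratio:

1:1:4


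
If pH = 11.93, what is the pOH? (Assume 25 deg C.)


At 25 deg C, pH + pOH = 14.
pOH = 14 - pH = 14 - 11.93
pOH = 2.07:

2.07


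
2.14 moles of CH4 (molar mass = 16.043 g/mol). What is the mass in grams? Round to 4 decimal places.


mass = n * M
mass = 2.14 * 16.043
mass = 34.33202 g, rounded to 4 dp:

34.3320 g


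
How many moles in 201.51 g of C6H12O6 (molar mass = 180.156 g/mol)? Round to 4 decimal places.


n = mass / M
n = 201.51 / 180.156
n = 1.11853061 mol, rounded to 4 dp:

1.1185 mol


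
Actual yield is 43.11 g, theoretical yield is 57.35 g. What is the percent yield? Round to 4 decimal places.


% yield = 100 * actual / theoretical
% yield = 100 * 43.11 / 57.35
% yield = 75.17000872 %, rounded to 4 dp:

75.1700 %


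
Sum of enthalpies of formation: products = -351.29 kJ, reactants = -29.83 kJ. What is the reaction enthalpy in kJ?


dH_rxn = sum(dH_f products) - sum(dH_f reactants)
dH_rxn = -351.29 - (-29.83)
dH_rxn = -321.46 kJ:

-321.46 kJ


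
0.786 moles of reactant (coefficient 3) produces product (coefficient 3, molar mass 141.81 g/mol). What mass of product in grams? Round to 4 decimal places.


Use the coefficient ratio to convert reactant moles to product moles, then multiply by the product's molar mass.
moles_P = moles_R * (coeff_P / coeff_R) = 0.786 * (3/3) = 0.786
mass_P = moles_P * M_P = 0.786 * 141.81
mass_P = 111.46266 g, rounded to 4 dp:

111.4627 g


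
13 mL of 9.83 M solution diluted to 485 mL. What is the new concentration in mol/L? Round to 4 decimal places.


Dilution: M1*V1 = M2*V2, solve for M2.
M2 = M1*V1 / V2
M2 = 9.83 * 13 / 485
M2 = 127.79 / 485
M2 = 0.26348454 mol/L, rounded to 4 dp:

0.2635 mol/L


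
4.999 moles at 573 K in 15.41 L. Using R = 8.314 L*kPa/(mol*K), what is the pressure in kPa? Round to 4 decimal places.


PV = nRT, solve for P = nRT / V.
nRT = 4.999 * 8.314 * 573 = 23814.8461
P = 23814.8461 / 15.41
P = 1545.41506165 kPa, rounded to 4 dp:

1545.4151 kPa


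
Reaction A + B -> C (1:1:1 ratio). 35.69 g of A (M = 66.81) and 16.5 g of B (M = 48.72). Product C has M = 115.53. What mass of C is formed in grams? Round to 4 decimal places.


Find moles of each reactant; the smaller value is the limiting reagent in a 1:1:1 reaction, so moles_C equals moles of the limiter.
n_A = mass_A / M_A = 35.69 / 66.81 = 0.534201 mol
n_B = mass_B / M_B = 16.5 / 48.72 = 0.33867 mol
Limiting reagent: B (smaller), n_limiting = 0.33867 mol
mass_C = n_limiting * M_C = 0.33867 * 115.53
mass_C = 39.1265451 g, rounded to 4 dp:

39.1265 g


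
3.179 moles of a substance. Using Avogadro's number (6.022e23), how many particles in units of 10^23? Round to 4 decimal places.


N = n * NA, then divide by 1e23 for the requested units.
N / 1e23 = n * 6.022
N / 1e23 = 3.179 * 6.022
N / 1e23 = 19.143938, rounded to 4 dp:

19.1439


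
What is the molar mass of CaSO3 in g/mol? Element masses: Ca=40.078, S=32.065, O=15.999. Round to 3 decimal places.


M = sum(count * atomic_mass) over atoms.
M = 1*40.078 + 1*32.065 + 3*15.999
M = 40.078 + 32.065 + 47.997
M = 120.14 g/mol, rounded to 3 dp:

120.140 g/mol


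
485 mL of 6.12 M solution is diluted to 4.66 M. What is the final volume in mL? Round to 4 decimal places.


Dilution: M1*V1 = M2*V2, solve for V2.
V2 = M1*V1 / M2
V2 = 6.12 * 485 / 4.66
V2 = 2968.2 / 4.66
V2 = 636.9527897 mL, rounded to 4 dp:

636.9528 mL


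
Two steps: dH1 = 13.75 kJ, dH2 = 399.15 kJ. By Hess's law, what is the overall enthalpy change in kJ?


Hess's law: enthalpy is a state function, so add the step enthalpies.
dH_total = dH1 + dH2 = 13.75 + (399.15)
dH_total = 412.9 kJ:

412.90 kJ


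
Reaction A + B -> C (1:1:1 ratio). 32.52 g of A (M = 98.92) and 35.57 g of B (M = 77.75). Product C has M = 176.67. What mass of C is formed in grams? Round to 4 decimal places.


Find moles of each reactant; the smaller value is the limiting reagent in a 1:1:1 reaction, so moles_C equals moles of the limiter.
n_A = mass_A / M_A = 32.52 / 98.92 = 0.328751 mol
n_B = mass_B / M_B = 35.57 / 77.75 = 0.457492 mol
Limiting reagent: A (smaller), n_limiting = 0.328751 mol
mass_C = n_limiting * M_C = 0.328751 * 176.67
mass_C = 58.08043917 g, rounded to 4 dp:

58.0804 g


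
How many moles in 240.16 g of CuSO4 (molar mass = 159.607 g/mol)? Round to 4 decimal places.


n = mass / M
n = 240.16 / 159.607
n = 1.50469591 mol, rounded to 4 dp:

1.5047 mol


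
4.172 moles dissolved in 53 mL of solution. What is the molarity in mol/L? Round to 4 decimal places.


Convert volume to liters: V_L = V_mL / 1000.
V_L = 53 / 1000 = 0.053 L
M = n / V_L = 4.172 / 0.053
M = 78.71698113 mol/L, rounded to 4 dp:

78.7170 mol/L


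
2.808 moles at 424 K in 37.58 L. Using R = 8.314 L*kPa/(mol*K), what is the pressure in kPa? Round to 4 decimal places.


PV = nRT, solve for P = nRT / V.
nRT = 2.808 * 8.314 * 424 = 9898.5819
P = 9898.5819 / 37.58
P = 263.40026344 kPa, rounded to 4 dp:

263.4003 kPa


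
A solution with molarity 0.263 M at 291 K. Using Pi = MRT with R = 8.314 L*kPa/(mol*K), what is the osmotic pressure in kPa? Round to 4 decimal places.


Osmotic pressure (van't Hoff): Pi = M*R*T.
RT = 8.314 * 291 = 2419.374
Pi = 0.263 * 2419.374
Pi = 636.295362 kPa, rounded to 4 dp:

636.2954 kPa


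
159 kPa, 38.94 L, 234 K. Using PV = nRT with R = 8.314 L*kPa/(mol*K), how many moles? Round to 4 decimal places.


PV = nRT, solve for n = PV / (RT).
PV = 159 * 38.94 = 6191.46
RT = 8.314 * 234 = 1945.476
n = 6191.46 / 1945.476
n = 3.18249107 mol, rounded to 4 dp:

3.1825 mol


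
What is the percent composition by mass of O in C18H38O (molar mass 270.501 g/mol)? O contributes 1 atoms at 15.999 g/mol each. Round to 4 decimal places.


pct = 100 * (n_elem * M_elem) / M_total
mass_contribution = 1 * 15.999 = 15.999 g/mol
pct = 100 * 15.999 / 270.501
pct = 5.91458072 %, rounded to 4 dp:

5.9146 %


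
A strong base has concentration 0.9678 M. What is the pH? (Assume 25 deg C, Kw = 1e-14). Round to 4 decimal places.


A strong base dissociates completely, so [OH-] equals the given concentration.
pOH = -log10([OH-]) = -log10(0.9678) = 0.014214
pH = 14 - pOH = 14 - 0.014214
pH = 13.985786, rounded to 4 dp:

13.9858


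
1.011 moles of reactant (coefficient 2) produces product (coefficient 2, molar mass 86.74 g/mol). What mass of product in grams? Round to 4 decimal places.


Use the coefficient ratio to convert reactant moles to product moles, then multiply by the product's molar mass.
moles_P = moles_R * (coeff_P / coeff_R) = 1.011 * (2/2) = 1.011
mass_P = moles_P * M_P = 1.011 * 86.74
mass_P = 87.69414 g, rounded to 4 dp:

87.6941 g


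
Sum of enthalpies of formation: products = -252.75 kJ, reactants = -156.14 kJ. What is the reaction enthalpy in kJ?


dH_rxn = sum(dH_f products) - sum(dH_f reactants)
dH_rxn = -252.75 - (-156.14)
dH_rxn = -96.61 kJ:

-96.61 kJ


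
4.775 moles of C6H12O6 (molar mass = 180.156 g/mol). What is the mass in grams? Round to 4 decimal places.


mass = n * M
mass = 4.775 * 180.156
mass = 860.2449 g, rounded to 4 dp:

860.2449 g


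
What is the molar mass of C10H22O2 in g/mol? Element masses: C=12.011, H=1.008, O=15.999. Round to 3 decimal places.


M = sum(count * atomic_mass) over atoms.
M = 10*12.011 + 22*1.008 + 2*15.999
M = 120.11 + 22.176 + 31.998
M = 174.284 g/mol, rounded to 3 dp:

174.284 g/mol


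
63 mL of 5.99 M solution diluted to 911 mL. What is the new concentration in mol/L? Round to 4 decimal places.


Dilution: M1*V1 = M2*V2, solve for M2.
M2 = M1*V1 / V2
M2 = 5.99 * 63 / 911
M2 = 377.37 / 911
M2 = 0.4142371 mol/L, rounded to 4 dp:

0.4142 mol/L


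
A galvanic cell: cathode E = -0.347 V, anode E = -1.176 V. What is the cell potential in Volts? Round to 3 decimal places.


Standard cell potential: E_cell = E_cathode - E_anode.
E_cell = -0.347 - (-1.176)
E_cell = 0.829 V, rounded to 3 dp:

0.829 V


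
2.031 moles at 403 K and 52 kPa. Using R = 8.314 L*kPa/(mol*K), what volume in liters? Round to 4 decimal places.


PV = nRT, solve for V = nRT / P.
nRT = 2.031 * 8.314 * 403 = 6804.9508
V = 6804.9508 / 52
V = 130.86443846 L, rounded to 4 dp:

130.8644 L


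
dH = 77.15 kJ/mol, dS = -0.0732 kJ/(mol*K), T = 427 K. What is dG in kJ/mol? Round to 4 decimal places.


Gibbs: dG = dH - T*dS (consistent units, dS already in kJ/(mol*K)).
T*dS = 427 * -0.0732 = -31.2564
dG = 77.15 - (-31.2564)
dG = 108.4064 kJ/mol, rounded to 4 dp:

108.4064 kJ/mol


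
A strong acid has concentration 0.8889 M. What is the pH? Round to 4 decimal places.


A strong acid dissociates completely, so [H+] equals the given concentration.
pH = -log10([H+]) = -log10(0.8889)
pH = 0.05114709, rounded to 4 dp:

0.0511


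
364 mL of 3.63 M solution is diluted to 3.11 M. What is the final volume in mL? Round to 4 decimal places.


Dilution: M1*V1 = M2*V2, solve for V2.
V2 = M1*V1 / M2
V2 = 3.63 * 364 / 3.11
V2 = 1321.32 / 3.11
V2 = 424.86173633 mL, rounded to 4 dp:

424.8617 mL


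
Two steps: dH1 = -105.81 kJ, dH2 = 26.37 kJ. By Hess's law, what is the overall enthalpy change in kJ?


Hess's law: enthalpy is a state function, so add the step enthalpies.
dH_total = dH1 + dH2 = -105.81 + (26.37)
dH_total = -79.44 kJ:

-79.44 kJ


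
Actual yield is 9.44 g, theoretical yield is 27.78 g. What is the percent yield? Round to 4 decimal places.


% yield = 100 * actual / theoretical
% yield = 100 * 9.44 / 27.78
% yield = 33.9812815 %, rounded to 4 dp:

33.9813 %


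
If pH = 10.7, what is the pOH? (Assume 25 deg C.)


At 25 deg C, pH + pOH = 14.
pOH = 14 - pH = 14 - 10.7
pOH = 3.3:

3.30


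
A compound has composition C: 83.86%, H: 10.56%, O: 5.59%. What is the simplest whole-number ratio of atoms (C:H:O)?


Assume 100 g of compound, divide each mass% by atomic mass to get moles, then normalize by the smallest to get a raw atom ratio.
Moles per 100 g: C: 83.86/12.011 = 6.9819, H: 10.56/1.008 = 10.4762, O: 5.59/15.999 = 0.3494
Raw ratio (divide by min = 0.3494): C: 19.983, H: 29.984, O: 1.0
Multiply by 1 to clear fractions: C: 19.983 ~= 20, H: 29.984 ~= 30, O: 1.0 ~= 1
Reduce by GCD to get the simplest whole-number ratio:

20:30:1


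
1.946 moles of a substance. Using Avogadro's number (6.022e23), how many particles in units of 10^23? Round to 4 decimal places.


N = n * NA, then divide by 1e23 for the requested units.
N / 1e23 = n * 6.022
N / 1e23 = 1.946 * 6.022
N / 1e23 = 11.718812, rounded to 4 dp:

11.7188


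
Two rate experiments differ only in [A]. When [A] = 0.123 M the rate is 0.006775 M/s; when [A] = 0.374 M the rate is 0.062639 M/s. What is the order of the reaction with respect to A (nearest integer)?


Rate is proportional to [A]^n, so rate2/rate1 = ([A]2/[A]1)^n. Take logs to solve for n.
rate2/rate1 = 0.062639 / 0.006775 = 9.2456
[A]2/[A]1 = 0.374 / 0.123 = 3.0407
n = ln(9.2456) / ln(3.0407) = 2.0
Nearest integer order:

2


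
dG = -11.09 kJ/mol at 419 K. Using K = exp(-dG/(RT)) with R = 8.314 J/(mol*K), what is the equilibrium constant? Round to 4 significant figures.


dG is in kJ/mol; multiply by 1000 to match R in J/(mol*K).
RT = 8.314 * 419 = 3483.566 J/mol
exponent = -dG*1000 / (RT) = -(-11.09*1000) / 3483.566 = 3.18351942
K = exp(3.18351942)
K = 24.131533, rounded to 4 significant figures:

24.13


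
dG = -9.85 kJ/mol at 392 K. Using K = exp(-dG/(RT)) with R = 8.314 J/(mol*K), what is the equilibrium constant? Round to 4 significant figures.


dG is in kJ/mol; multiply by 1000 to match R in J/(mol*K).
RT = 8.314 * 392 = 3259.088 J/mol
exponent = -dG*1000 / (RT) = -(-9.85*1000) / 3259.088 = 3.0223179
K = exp(3.0223179)
K = 20.538844, rounded to 4 significant figures:

20.54


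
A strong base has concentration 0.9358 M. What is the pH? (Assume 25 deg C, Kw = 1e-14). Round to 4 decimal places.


A strong base dissociates completely, so [OH-] equals the given concentration.
pOH = -log10([OH-]) = -log10(0.9358) = 0.028817
pH = 14 - pOH = 14 - 0.028817
pH = 13.971183, rounded to 4 dp:

13.9712


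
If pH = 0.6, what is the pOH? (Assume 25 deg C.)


At 25 deg C, pH + pOH = 14.
pOH = 14 - pH = 14 - 0.6
pOH = 13.4:

13.40


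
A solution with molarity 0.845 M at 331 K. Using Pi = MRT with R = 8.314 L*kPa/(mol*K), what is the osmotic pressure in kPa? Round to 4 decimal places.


Osmotic pressure (van't Hoff): Pi = M*R*T.
RT = 8.314 * 331 = 2751.934
Pi = 0.845 * 2751.934
Pi = 2325.38423 kPa, rounded to 4 dp:

2325.3842 kPa


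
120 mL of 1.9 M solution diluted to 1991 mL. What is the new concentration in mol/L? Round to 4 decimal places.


Dilution: M1*V1 = M2*V2, solve for M2.
M2 = M1*V1 / V2
M2 = 1.9 * 120 / 1991
M2 = 228.0 / 1991
M2 = 0.11451532 mol/L, rounded to 4 dp:

0.1145 mol/L


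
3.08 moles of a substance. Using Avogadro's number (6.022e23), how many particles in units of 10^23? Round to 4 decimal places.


N = n * NA, then divide by 1e23 for the requested units.
N / 1e23 = n * 6.022
N / 1e23 = 3.08 * 6.022
N / 1e23 = 18.54776, rounded to 4 dp:

18.5478


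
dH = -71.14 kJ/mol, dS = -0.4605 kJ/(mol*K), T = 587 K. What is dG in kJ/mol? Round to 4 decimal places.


Gibbs: dG = dH - T*dS (consistent units, dS already in kJ/(mol*K)).
T*dS = 587 * -0.4605 = -270.3135
dG = -71.14 - (-270.3135)
dG = 199.1735 kJ/mol, rounded to 4 dp:

199.1735 kJ/mol


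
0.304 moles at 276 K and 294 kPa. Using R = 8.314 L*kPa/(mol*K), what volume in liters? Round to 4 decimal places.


PV = nRT, solve for V = nRT / P.
nRT = 0.304 * 8.314 * 276 = 697.5779
V = 697.5779 / 294
V = 2.37271395 L, rounded to 4 dp:

2.3727 L


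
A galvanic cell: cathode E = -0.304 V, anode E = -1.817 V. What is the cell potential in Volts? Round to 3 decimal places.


Standard cell potential: E_cell = E_cathode - E_anode.
E_cell = -0.304 - (-1.817)
E_cell = 1.513 V, rounded to 3 dp:

1.513 V


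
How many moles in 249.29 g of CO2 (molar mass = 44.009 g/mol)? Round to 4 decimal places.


n = mass / M
n = 249.29 / 44.009
n = 5.66452317 mol, rounded to 4 dp:

5.6645 mol


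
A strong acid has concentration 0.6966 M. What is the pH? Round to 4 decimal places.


A strong acid dissociates completely, so [H+] equals the given concentration.
pH = -log10([H+]) = -log10(0.6966)
pH = 0.15701653, rounded to 4 dp:

0.1570


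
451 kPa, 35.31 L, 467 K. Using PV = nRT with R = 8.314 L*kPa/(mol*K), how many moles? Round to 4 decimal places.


PV = nRT, solve for n = PV / (RT).
PV = 451 * 35.31 = 15924.81
RT = 8.314 * 467 = 3882.638
n = 15924.81 / 3882.638
n = 4.10154385 mol, rounded to 4 dp:

4.1015 mol


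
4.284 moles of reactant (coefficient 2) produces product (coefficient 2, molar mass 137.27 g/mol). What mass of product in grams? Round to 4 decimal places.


Use the coefficient ratio to convert reactant moles to product moles, then multiply by the product's molar mass.
moles_P = moles_R * (coeff_P / coeff_R) = 4.284 * (2/2) = 4.284
mass_P = moles_P * M_P = 4.284 * 137.27
mass_P = 588.06468 g, rounded to 4 dp:

588.0647 g


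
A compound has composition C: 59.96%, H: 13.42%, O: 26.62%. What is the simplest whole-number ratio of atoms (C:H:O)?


Assume 100 g of compound, divide each mass% by atomic mass to get moles, then normalize by the smallest to get a raw atom ratio.
Moles per 100 g: C: 59.96/12.011 = 4.9921, H: 13.42/1.008 = 13.3135, O: 26.62/15.999 = 1.6639
Raw ratio (divide by min = 1.6639): C: 3.0, H: 8.002, O: 1.0
Multiply by 1 to clear fractions: C: 3.0 ~= 3, H: 8.002 ~= 8, O: 1.0 ~= 1
Reduce by GCD to get the simplest whole-number ratio:

3:8:1


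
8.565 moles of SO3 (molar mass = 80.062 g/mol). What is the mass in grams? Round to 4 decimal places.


mass = n * M
mass = 8.565 * 80.062
mass = 685.73103 g, rounded to 4 dp:

685.7310 g


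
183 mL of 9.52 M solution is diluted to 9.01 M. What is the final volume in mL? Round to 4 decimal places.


Dilution: M1*V1 = M2*V2, solve for V2.
V2 = M1*V1 / M2
V2 = 9.52 * 183 / 9.01
V2 = 1742.16 / 9.01
V2 = 193.35849057 mL, rounded to 4 dp:

193.3585 mL


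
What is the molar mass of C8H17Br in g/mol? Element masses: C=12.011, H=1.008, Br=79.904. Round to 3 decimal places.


M = sum(count * atomic_mass) over atoms.
M = 8*12.011 + 17*1.008 + 1*79.904
M = 96.088 + 17.136 + 79.904
M = 193.128 g/mol, rounded to 3 dp:

193.128 g/mol


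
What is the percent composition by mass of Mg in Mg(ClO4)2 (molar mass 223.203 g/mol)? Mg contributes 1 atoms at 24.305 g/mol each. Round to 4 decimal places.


pct = 100 * (n_elem * M_elem) / M_total
mass_contribution = 1 * 24.305 = 24.305 g/mol
pct = 100 * 24.305 / 223.203
pct = 10.88919056 %, rounded to 4 dp:

10.8892 %


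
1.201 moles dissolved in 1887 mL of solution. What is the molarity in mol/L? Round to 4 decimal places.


Convert volume to liters: V_L = V_mL / 1000.
V_L = 1887 / 1000 = 1.887 L
M = n / V_L = 1.201 / 1.887
M = 0.63645999 mol/L, rounded to 4 dp:

0.6365 mol/L


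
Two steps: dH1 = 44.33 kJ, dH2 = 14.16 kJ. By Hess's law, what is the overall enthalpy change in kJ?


Hess's law: enthalpy is a state function, so add the step enthalpies.
dH_total = dH1 + dH2 = 44.33 + (14.16)
dH_total = 58.49 kJ:

58.49 kJ


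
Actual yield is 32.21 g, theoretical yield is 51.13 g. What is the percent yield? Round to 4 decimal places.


% yield = 100 * actual / theoretical
% yield = 100 * 32.21 / 51.13
% yield = 62.99628398 %, rounded to 4 dp:

62.9963 %


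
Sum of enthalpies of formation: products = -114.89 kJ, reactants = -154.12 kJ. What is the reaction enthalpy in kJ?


dH_rxn = sum(dH_f products) - sum(dH_f reactants)
dH_rxn = -114.89 - (-154.12)
dH_rxn = 39.23 kJ:

39.23 kJ


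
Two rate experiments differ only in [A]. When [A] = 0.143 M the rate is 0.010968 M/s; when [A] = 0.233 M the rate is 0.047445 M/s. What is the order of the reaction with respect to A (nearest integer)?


Rate is proportional to [A]^n, so rate2/rate1 = ([A]2/[A]1)^n. Take logs to solve for n.
rate2/rate1 = 0.047445 / 0.010968 = 4.3258
[A]2/[A]1 = 0.233 / 0.143 = 1.6294
n = ln(4.3258) / ln(1.6294) = 3.0
Nearest integer order:

3


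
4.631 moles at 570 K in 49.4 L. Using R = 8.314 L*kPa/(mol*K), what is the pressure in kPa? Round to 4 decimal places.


PV = nRT, solve for P = nRT / V.
nRT = 4.631 * 8.314 * 570 = 21946.2164
P = 21946.2164 / 49.4
P = 444.25539271 kPa, rounded to 4 dp:

444.2554 kPa


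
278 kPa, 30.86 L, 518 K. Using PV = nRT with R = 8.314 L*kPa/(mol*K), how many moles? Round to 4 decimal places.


PV = nRT, solve for n = PV / (RT).
PV = 278 * 30.86 = 8579.08
RT = 8.314 * 518 = 4306.652
n = 8579.08 / 4306.652
n = 1.99205322 mol, rounded to 4 dp:

1.9921 mol


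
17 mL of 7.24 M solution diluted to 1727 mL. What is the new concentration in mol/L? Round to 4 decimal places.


Dilution: M1*V1 = M2*V2, solve for M2.
M2 = M1*V1 / V2
M2 = 7.24 * 17 / 1727
M2 = 123.08 / 1727
M2 = 0.07126809 mol/L, rounded to 4 dp:

0.0713 mol/L


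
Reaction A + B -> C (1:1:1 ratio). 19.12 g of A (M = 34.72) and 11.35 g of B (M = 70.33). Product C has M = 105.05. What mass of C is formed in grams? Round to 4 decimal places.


Find moles of each reactant; the smaller value is the limiting reagent in a 1:1:1 reaction, so moles_C equals moles of the limiter.
n_A = mass_A / M_A = 19.12 / 34.72 = 0.550691 mol
n_B = mass_B / M_B = 11.35 / 70.33 = 0.161382 mol
Limiting reagent: B (smaller), n_limiting = 0.161382 mol
mass_C = n_limiting * M_C = 0.161382 * 105.05
mass_C = 16.9531791 g, rounded to 4 dp:

16.9532 g


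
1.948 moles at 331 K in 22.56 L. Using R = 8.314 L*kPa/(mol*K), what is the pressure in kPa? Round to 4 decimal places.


PV = nRT, solve for P = nRT / V.
nRT = 1.948 * 8.314 * 331 = 5360.7674
P = 5360.7674 / 22.56
P = 237.62266844 kPa, rounded to 4 dp:

237.6227 kPa


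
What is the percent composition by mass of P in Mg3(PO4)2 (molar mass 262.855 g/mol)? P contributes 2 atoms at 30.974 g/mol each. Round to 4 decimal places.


pct = 100 * (n_elem * M_elem) / M_total
mass_contribution = 2 * 30.974 = 61.948 g/mol
pct = 100 * 61.948 / 262.855
pct = 23.56736604 %, rounded to 4 dp:

23.5674 %


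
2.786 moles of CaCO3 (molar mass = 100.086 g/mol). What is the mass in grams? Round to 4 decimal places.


mass = n * M
mass = 2.786 * 100.086
mass = 278.839596 g, rounded to 4 dp:

278.8396 g


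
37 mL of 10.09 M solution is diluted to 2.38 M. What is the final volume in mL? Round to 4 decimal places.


Dilution: M1*V1 = M2*V2, solve for V2.
V2 = M1*V1 / M2
V2 = 10.09 * 37 / 2.38
V2 = 373.33 / 2.38
V2 = 156.86134454 mL, rounded to 4 dp:

156.8613 mL


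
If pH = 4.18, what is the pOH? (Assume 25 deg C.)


At 25 deg C, pH + pOH = 14.
pOH = 14 - pH = 14 - 4.18
pOH = 9.82:

9.82


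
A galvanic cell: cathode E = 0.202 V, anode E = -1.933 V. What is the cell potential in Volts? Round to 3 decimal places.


Standard cell potential: E_cell = E_cathode - E_anode.
E_cell = 0.202 - (-1.933)
E_cell = 2.135 V, rounded to 3 dp:

2.135 V


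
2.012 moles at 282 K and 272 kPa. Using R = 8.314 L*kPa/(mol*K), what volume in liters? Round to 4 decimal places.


PV = nRT, solve for V = nRT / P.
nRT = 2.012 * 8.314 * 282 = 4717.2306
V = 4717.2306 / 272
V = 17.34275956 L, rounded to 4 dp:

17.3428 L


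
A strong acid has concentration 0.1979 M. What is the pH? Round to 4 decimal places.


A strong acid dissociates completely, so [H+] equals the given concentration.
pH = -log10([H+]) = -log10(0.1979)
pH = 0.70355421, rounded to 4 dp:

0.7036


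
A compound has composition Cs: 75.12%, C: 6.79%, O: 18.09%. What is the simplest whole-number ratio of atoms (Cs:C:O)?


Assume 100 g of compound, divide each mass% by atomic mass to get moles, then normalize by the smallest to get a raw atom ratio.
Moles per 100 g: Cs: 75.12/132.905 = 0.5652, C: 6.79/12.011 = 0.5653, O: 18.09/15.999 = 1.1307
Raw ratio (divide by min = 0.5652): Cs: 1.0, C: 1.0, O: 2.0
Multiply by 1 to clear fractions: Cs: 1.0 ~= 1, C: 1.0 ~= 1, O: 2.0 ~= 2
Reduce by GCD to get the simplest whole-number ratio:

1:1:2


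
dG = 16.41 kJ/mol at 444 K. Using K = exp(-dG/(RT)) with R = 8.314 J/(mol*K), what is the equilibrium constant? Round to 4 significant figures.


dG is in kJ/mol; multiply by 1000 to match R in J/(mol*K).
RT = 8.314 * 444 = 3691.416 J/mol
exponent = -dG*1000 / (RT) = -(16.41*1000) / 3691.416 = -4.44544858
K = exp(-4.44544858)
K = 0.011731842, rounded to 4 significant figures:

0.01173


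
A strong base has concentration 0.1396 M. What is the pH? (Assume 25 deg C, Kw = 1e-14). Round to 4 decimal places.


A strong base dissociates completely, so [OH-] equals the given concentration.
pOH = -log10([OH-]) = -log10(0.1396) = 0.855115
pH = 14 - pOH = 14 - 0.855115
pH = 13.144885, rounded to 4 dp:

13.1449


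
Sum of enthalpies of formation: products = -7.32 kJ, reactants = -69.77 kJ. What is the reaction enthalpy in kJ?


dH_rxn = sum(dH_f products) - sum(dH_f reactants)
dH_rxn = -7.32 - (-69.77)
dH_rxn = 62.45 kJ:

62.45 kJ


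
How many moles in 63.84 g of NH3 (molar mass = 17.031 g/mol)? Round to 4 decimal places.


n = mass / M
n = 63.84 / 17.031
n = 3.74845869 mol, rounded to 4 dp:

3.7485 mol


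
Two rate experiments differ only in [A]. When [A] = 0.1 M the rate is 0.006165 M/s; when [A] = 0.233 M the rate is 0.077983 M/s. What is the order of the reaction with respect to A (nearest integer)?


Rate is proportional to [A]^n, so rate2/rate1 = ([A]2/[A]1)^n. Take logs to solve for n.
rate2/rate1 = 0.077983 / 0.006165 = 12.6493
[A]2/[A]1 = 0.233 / 0.1 = 2.33
n = ln(12.6493) / ln(2.33) = 3.0
Nearest integer order:

3


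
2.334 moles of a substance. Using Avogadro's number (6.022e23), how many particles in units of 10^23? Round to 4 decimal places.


N = n * NA, then divide by 1e23 for the requested units.
N / 1e23 = n * 6.022
N / 1e23 = 2.334 * 6.022
N / 1e23 = 14.055348, rounded to 4 dp:

14.0553


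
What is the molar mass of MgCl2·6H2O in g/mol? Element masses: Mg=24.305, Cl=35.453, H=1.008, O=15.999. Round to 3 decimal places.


M = sum(count * atomic_mass) over atoms.
M = 1*24.305 + 2*35.453 + 12*1.008 + 6*15.999
M = 24.305 + 70.906 + 12.096 + 95.994
M = 203.301 g/mol, rounded to 3 dp:

203.301 g/mol


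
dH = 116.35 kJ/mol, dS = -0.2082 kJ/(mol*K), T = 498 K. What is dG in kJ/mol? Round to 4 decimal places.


Gibbs: dG = dH - T*dS (consistent units, dS already in kJ/(mol*K)).
T*dS = 498 * -0.2082 = -103.6836
dG = 116.35 - (-103.6836)
dG = 220.0336 kJ/mol, rounded to 4 dp:

220.0336 kJ/mol


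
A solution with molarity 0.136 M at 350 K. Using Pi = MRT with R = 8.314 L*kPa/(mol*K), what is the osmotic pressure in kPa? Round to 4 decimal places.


Osmotic pressure (van't Hoff): Pi = M*R*T.
RT = 8.314 * 350 = 2909.9
Pi = 0.136 * 2909.9
Pi = 395.7464 kPa, rounded to 4 dp:

395.7464 kPa


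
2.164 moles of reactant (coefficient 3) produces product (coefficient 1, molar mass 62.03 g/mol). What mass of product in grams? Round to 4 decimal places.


Use the coefficient ratio to convert reactant moles to product moles, then multiply by the product's molar mass.
moles_P = moles_R * (coeff_P / coeff_R) = 2.164 * (1/3) = 0.721333
mass_P = moles_P * M_P = 0.721333 * 62.03
mass_P = 44.74428599 g, rounded to 4 dp:

44.7443 g


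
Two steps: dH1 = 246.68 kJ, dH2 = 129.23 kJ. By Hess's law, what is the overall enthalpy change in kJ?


Hess's law: enthalpy is a state function, so add the step enthalpies.
dH_total = dH1 + dH2 = 246.68 + (129.23)
dH_total = 375.91 kJ:

375.91 kJ


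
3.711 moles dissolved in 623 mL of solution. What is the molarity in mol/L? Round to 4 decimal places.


Convert volume to liters: V_L = V_mL / 1000.
V_L = 623 / 1000 = 0.623 L
M = n / V_L = 3.711 / 0.623
M = 5.95666132 mol/L, rounded to 4 dp:

5.9567 mol/L


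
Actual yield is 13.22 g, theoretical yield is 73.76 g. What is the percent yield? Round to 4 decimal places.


% yield = 100 * actual / theoretical
% yield = 100 * 13.22 / 73.76
% yield = 17.92299349 %, rounded to 4 dp:

17.9230 %


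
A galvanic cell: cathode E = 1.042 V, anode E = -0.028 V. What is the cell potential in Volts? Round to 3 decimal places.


Standard cell potential: E_cell = E_cathode - E_anode.
E_cell = 1.042 - (-0.028)
E_cell = 1.07 V, rounded to 3 dp:

1.070 V


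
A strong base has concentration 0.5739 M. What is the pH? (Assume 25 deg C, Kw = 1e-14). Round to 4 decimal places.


A strong base dissociates completely, so [OH-] equals the given concentration.
pOH = -log10([OH-]) = -log10(0.5739) = 0.241164
pH = 14 - pOH = 14 - 0.241164
pH = 13.758836, rounded to 4 dp:

13.7588


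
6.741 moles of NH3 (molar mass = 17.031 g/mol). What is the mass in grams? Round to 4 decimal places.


mass = n * M
mass = 6.741 * 17.031
mass = 114.805971 g, rounded to 4 dp:

114.8060 g


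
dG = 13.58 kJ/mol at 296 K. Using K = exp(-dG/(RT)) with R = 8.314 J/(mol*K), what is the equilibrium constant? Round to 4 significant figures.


dG is in kJ/mol; multiply by 1000 to match R in J/(mol*K).
RT = 8.314 * 296 = 2460.944 J/mol
exponent = -dG*1000 / (RT) = -(13.58*1000) / 2460.944 = -5.51820765
K = exp(-5.51820765)
K = 0.0040130343, rounded to 4 significant figures:

0.004013


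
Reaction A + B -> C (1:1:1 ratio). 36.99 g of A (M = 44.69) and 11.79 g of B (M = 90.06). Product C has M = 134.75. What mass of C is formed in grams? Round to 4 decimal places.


Find moles of each reactant; the smaller value is the limiting reagent in a 1:1:1 reaction, so moles_C equals moles of the limiter.
n_A = mass_A / M_A = 36.99 / 44.69 = 0.827702 mol
n_B = mass_B / M_B = 11.79 / 90.06 = 0.130913 mol
Limiting reagent: B (smaller), n_limiting = 0.130913 mol
mass_C = n_limiting * M_C = 0.130913 * 134.75
mass_C = 17.64052675 g, rounded to 4 dp:

17.6405 g


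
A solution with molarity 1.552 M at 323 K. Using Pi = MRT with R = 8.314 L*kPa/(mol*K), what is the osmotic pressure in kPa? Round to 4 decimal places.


Osmotic pressure (van't Hoff): Pi = M*R*T.
RT = 8.314 * 323 = 2685.422
Pi = 1.552 * 2685.422
Pi = 4167.774944 kPa, rounded to 4 dp:

4167.7749 kPa


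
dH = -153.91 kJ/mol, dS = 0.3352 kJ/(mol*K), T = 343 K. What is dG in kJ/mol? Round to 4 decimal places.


Gibbs: dG = dH - T*dS (consistent units, dS already in kJ/(mol*K)).
T*dS = 343 * 0.3352 = 114.9736
dG = -153.91 - (114.9736)
dG = -268.8836 kJ/mol, rounded to 4 dp:

-268.8836 kJ/mol


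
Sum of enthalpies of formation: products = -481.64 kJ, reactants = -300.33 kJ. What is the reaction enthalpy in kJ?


dH_rxn = sum(dH_f products) - sum(dH_f reactants)
dH_rxn = -481.64 - (-300.33)
dH_rxn = -181.31 kJ:

-181.31 kJ


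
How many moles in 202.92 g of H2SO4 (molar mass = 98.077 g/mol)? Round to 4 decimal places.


n = mass / M
n = 202.92 / 98.077
n = 2.06898661 mol, rounded to 4 dp:

2.0690 mol


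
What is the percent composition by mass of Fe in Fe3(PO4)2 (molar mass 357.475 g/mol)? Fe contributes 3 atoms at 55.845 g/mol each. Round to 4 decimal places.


pct = 100 * (n_elem * M_elem) / M_total
mass_contribution = 3 * 55.845 = 167.535 g/mol
pct = 100 * 167.535 / 357.475
pct = 46.86621442 %, rounded to 4 dp:

46.8662 %


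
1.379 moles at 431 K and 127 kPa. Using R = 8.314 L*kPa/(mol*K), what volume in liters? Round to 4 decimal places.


PV = nRT, solve for V = nRT / P.
nRT = 1.379 * 8.314 * 431 = 4941.4176
V = 4941.4176 / 127
V = 38.9088 L, rounded to 4 dp:

38.9088 L


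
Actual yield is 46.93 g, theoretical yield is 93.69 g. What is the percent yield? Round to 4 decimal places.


% yield = 100 * actual / theoretical
% yield = 100 * 46.93 / 93.69
% yield = 50.09072473 %, rounded to 4 dp:

50.0907 %


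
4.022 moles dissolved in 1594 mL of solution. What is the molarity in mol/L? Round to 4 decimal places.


Convert volume to liters: V_L = V_mL / 1000.
V_L = 1594 / 1000 = 1.594 L
M = n / V_L = 4.022 / 1.594
M = 2.52321205 mol/L, rounded to 4 dp:

2.5232 mol/L


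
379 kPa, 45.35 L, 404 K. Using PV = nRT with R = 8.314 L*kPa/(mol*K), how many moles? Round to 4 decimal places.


PV = nRT, solve for n = PV / (RT).
PV = 379 * 45.35 = 17187.65
RT = 8.314 * 404 = 3358.856
n = 17187.65 / 3358.856
n = 5.11711428 mol, rounded to 4 dp:

5.1171 mol


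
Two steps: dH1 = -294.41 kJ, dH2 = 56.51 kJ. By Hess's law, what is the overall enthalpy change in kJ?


Hess's law: enthalpy is a state function, so add the step enthalpies.
dH_total = dH1 + dH2 = -294.41 + (56.51)
dH_total = -237.9 kJ:

-237.90 kJ


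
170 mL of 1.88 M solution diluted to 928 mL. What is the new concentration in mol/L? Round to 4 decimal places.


Dilution: M1*V1 = M2*V2, solve for M2.
M2 = M1*V1 / V2
M2 = 1.88 * 170 / 928
M2 = 319.6 / 928
M2 = 0.34439655 mol/L, rounded to 4 dp:

0.3444 mol/L


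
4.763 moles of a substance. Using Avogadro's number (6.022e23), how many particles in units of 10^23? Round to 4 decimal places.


N = n * NA, then divide by 1e23 for the requested units.
N / 1e23 = n * 6.022
N / 1e23 = 4.763 * 6.022
N / 1e23 = 28.682786, rounded to 4 dp:

28.6828


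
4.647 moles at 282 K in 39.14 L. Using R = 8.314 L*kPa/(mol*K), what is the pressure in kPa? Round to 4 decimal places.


PV = nRT, solve for P = nRT / V.
nRT = 4.647 * 8.314 * 282 = 10895.1146
P = 10895.1146 / 39.14
P = 278.36266224 kPa, rounded to 4 dp:

278.3627 kPa
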